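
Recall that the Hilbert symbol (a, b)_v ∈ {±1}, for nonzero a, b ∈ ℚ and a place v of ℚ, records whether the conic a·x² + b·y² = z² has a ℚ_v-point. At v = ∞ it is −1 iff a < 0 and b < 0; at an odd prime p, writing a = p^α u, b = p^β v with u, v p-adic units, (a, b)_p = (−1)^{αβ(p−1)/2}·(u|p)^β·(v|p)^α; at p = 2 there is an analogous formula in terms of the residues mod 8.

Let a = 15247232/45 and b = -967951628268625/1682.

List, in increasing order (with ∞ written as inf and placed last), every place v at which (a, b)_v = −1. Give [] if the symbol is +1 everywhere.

[13, 17]

Mod squares: a ≡ 24310, b ≡ -2210. Check v ∈ {∞, 2, 3, 5, 7, 11, 13, 17, 29}.
v=5: a=5^-1·(≡3), b=5^3·(≡3) mod 5; (3|5)=-1, (3|5)=-1; (−1)^{-1·3·2}·(-1)^3·(-1)^-1 = +1.
v=17: a=17^1·(≡4), b=17^3·(≡12) mod 17; (4|17)=+1, (12|17)=-1; (−1)^{1·3·8}·(+1)^3·(-1)^1 = -1.
v=2: v_2(a)=7, v_2(b)=-1; units ≡ 3, 7 (mod 8); ε·ε+αω+βω = 1·1+7·0+-1·1 ≡ 0  ⇒  (a,b)_2 = +1.
v=13: a=13^1·(≡5), b=13^3·(≡9) mod 13; (5|13)=-1, (9|13)=+1; (−1)^{1·3·6}·(-1)^3·(+1)^1 = -1.
v=11: a=11^1·(≡2), b=11^4·(≡9) mod 11; (2|11)=-1, (9|11)=+1; (−1)^{1·4·5}·(-1)^4·(+1)^1 = +1.
v=29: a=29^0·(≡12), b=29^-2·(≡7) mod 29; (12|29)=-1, (7|29)=+1; (−1)^{0·-2·14}·(-1)^-2·(+1)^0 = +1.
v=∞: 24310 > 0 and -2210 < 0  ⇒  (a,b)_∞ = +1.
v=7: a=7^2·(≡6), b=7^2·(≡2) mod 7; (6|7)=-1, (2|7)=+1; (−1)^{2·2·3}·(-1)^2·(+1)^2 = +1.
v=3: a=3^-2·(≡1), b=3^0·(≡1) mod 3; (1|3)=+1, (1|3)=+1; (−1)^{-2·0·1}·(+1)^0·(+1)^-2 = +1.
Ram(24310, -2210) = {13, 17}; no ℚ_13-point on the conic.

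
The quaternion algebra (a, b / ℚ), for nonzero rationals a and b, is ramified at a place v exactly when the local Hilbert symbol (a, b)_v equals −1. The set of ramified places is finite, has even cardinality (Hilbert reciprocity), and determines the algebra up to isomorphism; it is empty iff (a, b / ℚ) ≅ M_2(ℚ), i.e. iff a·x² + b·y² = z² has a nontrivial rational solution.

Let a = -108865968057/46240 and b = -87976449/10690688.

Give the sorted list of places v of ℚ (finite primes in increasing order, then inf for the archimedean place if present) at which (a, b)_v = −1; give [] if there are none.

[5, 7, 11, 23, 53, inf]

Mod squares: a ≡ -1493360330, b ≡ -26818. Check v ∈ {∞, 2, 3, 5, 7, 11, 17, 23, 37, 43, 53}.
v=53: a=53^1·(≡34), b=53^1·(≡16) mod 53; (34|53)=-1, (16|53)=+1; (−1)^{1·1·26}·(-1)^1·(+1)^1 = -1.
v=3: a=3^6·(≡1), b=3^8·(≡2) mod 3; (1|3)=+1, (2|3)=-1; (−1)^{6·8·1}·(+1)^8·(-1)^6 = +1.
v=17: a=17^-2·(≡5), b=17^-4·(≡9) mod 17; (5|17)=-1, (9|17)=+1; (−1)^{-2·-4·8}·(-1)^-4·(+1)^-2 = +1.
v=2: v_2(a)=-5, v_2(b)=-7; units ≡ 3, 7 (mod 8); ε·ε+αω+βω = 1·1+-5·0+-7·1 ≡ 0  ⇒  (a,b)_2 = +1.
v=7: a=7^1·(≡4), b=7^0·(≡6) mod 7; (4|7)=+1, (6|7)=-1; (−1)^{1·0·3}·(+1)^0·(-1)^1 = -1.
v=∞: -1493360330 < 0 and -26818 < 0  ⇒  (a,b)_∞ = -1.
v=37: a=37^1·(≡10), b=37^0·(≡10) mod 37; (10|37)=+1, (10|37)=+1; (−1)^{1·0·18}·(+1)^0·(+1)^1 = +1.
v=5: a=5^-1·(≡1), b=5^0·(≡2) mod 5; (1|5)=+1, (2|5)=-1; (−1)^{-1·0·2}·(+1)^0·(-1)^-1 = -1.
v=23: a=23^1·(≡5), b=23^1·(≡19) mod 23; (5|23)=-1, (19|23)=-1; (−1)^{1·1·11}·(-1)^1·(-1)^1 = -1.
v=11: a=11^1·(≡9), b=11^1·(≡4) mod 11; (9|11)=+1, (4|11)=+1; (−1)^{1·1·5}·(+1)^1·(+1)^1 = -1.
v=43: a=43^1·(≡22), b=43^0·(≡17) mod 43; (22|43)=-1, (17|43)=+1; (−1)^{1·0·21}·(-1)^0·(+1)^1 = +1.
Ram(-1493360330, -26818) = {5, 7, 11, 23, 53, ∞}; no ℚ_5-point on the conic.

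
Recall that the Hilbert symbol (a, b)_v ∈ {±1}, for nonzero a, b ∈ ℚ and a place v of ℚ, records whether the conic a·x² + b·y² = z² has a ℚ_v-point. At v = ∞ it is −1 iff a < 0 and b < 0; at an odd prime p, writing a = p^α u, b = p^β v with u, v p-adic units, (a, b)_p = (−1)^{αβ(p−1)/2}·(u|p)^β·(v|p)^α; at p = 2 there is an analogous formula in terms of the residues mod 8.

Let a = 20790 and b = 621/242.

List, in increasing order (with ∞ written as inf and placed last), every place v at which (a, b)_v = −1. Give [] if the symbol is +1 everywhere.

[5, 7, 11, 23]

(a, b) ≡ (2310, 138) mod (ℚ^×)²; places V = {2, 3, 5, 7, 11, 23, ∞}.
(a,b)_2: α=1, β=-1; u≡3, v≡5 (mod 8); ε(u)ε(v)=1·0, αω(v)=1·1, βω(u)=-1·1; sum ≡ 0  ⇒  +1.
(a,b)_23: α=0, u≡21; β=1, v≡8 (mod 23); (21|23)=-1, (8|23)=+1; sign (−1)^0·-1^1·+1^0 = -1.
(a,b)_3: α=3, u≡2; β=3, v≡1 (mod 3); (2|3)=-1, (1|3)=+1; sign (−1)^1·-1^3·+1^3 = +1.
(a,b)_11: α=1, u≡9; β=-2, v≡8 (mod 11); (9|11)=+1, (8|11)=-1; sign (−1)^0·+1^-2·-1^1 = -1.
(a,b)_5: α=1, u≡3; β=0, v≡3 (mod 5); (3|5)=-1, (3|5)=-1; sign (−1)^0·-1^0·-1^1 = -1.
(a,b)_∞: sgn(2310)=+, sgn(138)=+, so +1.
(a,b)_7: α=1, u≡2; β=0, v≡3 (mod 7); (2|7)=+1, (3|7)=-1; sign (−1)^0·+1^0·-1^1 = -1.
Ram(2310, 138) = {5, 7, 11, 23}; no ℚ_5-point on the conic.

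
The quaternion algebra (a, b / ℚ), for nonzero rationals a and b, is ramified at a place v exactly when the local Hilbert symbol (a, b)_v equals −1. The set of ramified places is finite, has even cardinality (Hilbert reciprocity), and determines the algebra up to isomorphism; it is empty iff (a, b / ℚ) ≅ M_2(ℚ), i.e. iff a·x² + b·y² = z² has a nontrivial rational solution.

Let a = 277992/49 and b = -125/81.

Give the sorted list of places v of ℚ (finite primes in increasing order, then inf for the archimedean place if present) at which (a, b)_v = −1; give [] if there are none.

[2, 5, 11, 13]

(a, b) ≡ (858, -5) mod (ℚ^×)²; places V = {2, 3, 5, 7, 11, 13, ∞}.
(a,b)_∞: sgn(858)=+, sgn(-5)=−, so +1.
(a,b)_11: α=1, u≡1; β=0, v≡10 (mod 11); (1|11)=+1, (10|11)=-1; sign (−1)^0·+1^0·-1^1 = -1.
(a,b)_3: α=5, u≡1; β=-4, v≡1 (mod 3); (1|3)=+1, (1|3)=+1; sign (−1)^0·+1^-4·+1^5 = +1.
(a,b)_7: α=-2, u≡1; β=0, v≡2 (mod 7); (1|7)=+1, (2|7)=+1; sign (−1)^0·+1^0·+1^-2 = +1.
(a,b)_13: α=1, u≡9; β=0, v≡6 (mod 13); (9|13)=+1, (6|13)=-1; sign (−1)^0·+1^0·-1^1 = -1.
(a,b)_2: α=3, β=0; u≡5, v≡3 (mod 8); ε(u)ε(v)=0·1, αω(v)=3·1, βω(u)=0·1; sum ≡ 1  ⇒  -1.
(a,b)_5: α=0, u≡3; β=3, v≡4 (mod 5); (3|5)=-1, (4|5)=+1; sign (−1)^0·-1^3·+1^0 = -1.
Ram(858, -5) = {2, 5, 11, 13}; no ℚ_2-point on the conic.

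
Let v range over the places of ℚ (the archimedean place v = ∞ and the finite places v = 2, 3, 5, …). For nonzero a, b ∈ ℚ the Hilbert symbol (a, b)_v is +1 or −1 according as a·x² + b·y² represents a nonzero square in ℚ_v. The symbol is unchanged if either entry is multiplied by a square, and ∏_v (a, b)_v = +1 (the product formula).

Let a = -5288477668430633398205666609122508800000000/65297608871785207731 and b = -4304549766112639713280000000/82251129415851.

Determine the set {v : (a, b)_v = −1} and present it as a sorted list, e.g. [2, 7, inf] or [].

[2, 5, 13, 17, 19, inf]

Mod squares: a ≡ -2717, b ≡ -230945. Check v ∈ {∞, 2, 3, 5, 11, 13, 17, 19, 31, 37}.
v=19: a=19^5·(≡9), b=19^3·(≡9) mod 19; (9|19)=+1, (9|19)=+1; (−1)^{5·3·9}·(+1)^3·(+1)^5 = -1.
v=13: a=13^5·(≡12), b=13^1·(≡11) mod 13; (12|13)=+1, (11|13)=-1; (−1)^{5·1·6}·(+1)^1·(-1)^5 = -1.
v=17: a=17^4·(≡3), b=17^3·(≡16) mod 17; (3|17)=-1, (16|17)=+1; (−1)^{4·3·8}·(-1)^3·(+1)^4 = -1.
v=3: a=3^-20·(≡1), b=3^-12·(≡1) mod 3; (1|3)=+1, (1|3)=+1; (−1)^{-20·-12·1}·(+1)^-12·(+1)^-20 = +1.
v=31: a=31^-2·(≡3), b=31^-2·(≡28) mod 31; (3|31)=-1, (28|31)=+1; (−1)^{-2·-2·15}·(-1)^-2·(+1)^-2 = +1.
v=2: v_2(a)=36, v_2(b)=26; units ≡ 3, 7 (mod 8); ε·ε+αω+βω = 1·1+36·0+26·1 ≡ 1  ⇒  (a,b)_2 = -1.
v=11: a=11^-7·(≡6), b=11^-5·(≡9) mod 11; (6|11)=-1, (9|11)=+1; (−1)^{-7·-5·5}·(-1)^-5·(+1)^-7 = +1.
v=37: a=37^6·(≡1), b=37^4·(≡27) mod 37; (1|37)=+1, (27|37)=+1; (−1)^{6·4·18}·(+1)^4·(+1)^6 = +1.
v=∞: -2717 < 0 and -230945 < 0  ⇒  (a,b)_∞ = -1.
v=5: a=5^8·(≡2), b=5^7·(≡1) mod 5; (2|5)=-1, (1|5)=+1; (−1)^{8·7·2}·(-1)^7·(+1)^8 = -1.
Ram(-2717, -230945) = {2, 5, 13, 17, 19, ∞}; no ℚ_2-point on the conic.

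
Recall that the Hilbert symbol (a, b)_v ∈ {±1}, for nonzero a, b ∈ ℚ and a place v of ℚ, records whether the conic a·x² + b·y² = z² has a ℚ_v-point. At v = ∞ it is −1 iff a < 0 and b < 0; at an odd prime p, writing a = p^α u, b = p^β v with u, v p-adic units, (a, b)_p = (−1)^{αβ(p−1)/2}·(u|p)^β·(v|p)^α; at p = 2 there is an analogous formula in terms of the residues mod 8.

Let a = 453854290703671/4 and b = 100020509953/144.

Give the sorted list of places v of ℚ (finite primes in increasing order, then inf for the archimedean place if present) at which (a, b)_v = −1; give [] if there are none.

(a, b) ≡ (5527951, 12078313) mod (ℚ^×)²; places V = {2, 3, 7, 11, 13, 17, 29, 31, 41, 43, ∞}.
(a,b)_13: α=3, u≡4; β=3, v≡1 (mod 13); (4|13)=+1, (1|13)=+1; sign (−1)^0·+1^3·+1^3 = +1.
(a,b)_3: α=0, u≡1; β=-2, v≡1 (mod 3); (1|3)=+1, (1|3)=+1; sign (−1)^0·+1^-2·+1^0 = +1.
(a,b)_11: α=1, u≡8; β=0, v≡1 (mod 11); (8|11)=-1, (1|11)=+1; sign (−1)^0·-1^0·+1^1 = +1.
(a,b)_17: α=2, u≡5; β=1, v≡2 (mod 17); (5|17)=-1, (2|17)=+1; sign (−1)^0·-1^1·+1^2 = -1.
(a,b)_∞: sgn(5527951)=+, sgn(12078313)=+, so +1.
(a,b)_41: α=2, u≡28; β=1, v≡25 (mod 41); (28|41)=-1, (25|41)=+1; sign (−1)^0·-1^1·+1^2 = -1.
(a,b)_7: α=0, u≡1; β=2, v≡4 (mod 7); (1|7)=+1, (4|7)=+1; sign (−1)^0·+1^2·+1^0 = +1.
(a,b)_31: α=1, u≡4; β=1, v≡3 (mod 31); (4|31)=+1, (3|31)=-1; sign (−1)^1·+1^1·-1^1 = +1.
(a,b)_43: α=1, u≡5; β=1, v≡25 (mod 43); (5|43)=-1, (25|43)=+1; sign (−1)^1·-1^1·+1^1 = +1.
(a,b)_2: α=-2, β=-4; u≡7, v≡1 (mod 8); ε(u)ε(v)=1·0, αω(v)=-2·0, βω(u)=-4·0; sum ≡ 0  ⇒  +1.
(a,b)_29: α=1, u≡12; β=0, v≡5 (mod 29); (12|29)=-1, (5|29)=+1; sign (−1)^0·-1^0·+1^1 = +1.
Ram(5527951, 12078313) = {17, 41}; no ℚ_17-point on the conic.

[17, 41]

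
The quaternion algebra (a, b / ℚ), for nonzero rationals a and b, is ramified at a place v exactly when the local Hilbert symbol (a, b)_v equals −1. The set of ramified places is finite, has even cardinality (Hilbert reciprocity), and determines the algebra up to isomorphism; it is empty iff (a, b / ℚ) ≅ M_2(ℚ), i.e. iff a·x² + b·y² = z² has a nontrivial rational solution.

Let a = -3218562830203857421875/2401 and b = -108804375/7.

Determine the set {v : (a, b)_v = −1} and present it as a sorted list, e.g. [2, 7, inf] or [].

Mod squares: a ≡ -435, b ≡ -161. Check v ∈ {∞, 2, 3, 5, 7, 23, 29}.
v=2: v_2(a)=0, v_2(b)=0; units ≡ 5, 7 (mod 8); ε·ε+αω+βω = 0·1+0·0+0·1 ≡ 0  ⇒  (a,b)_2 = +1.
v=29: a=29^5·(≡19), b=29^2·(≡24) mod 29; (19|29)=-1, (24|29)=+1; (−1)^{5·2·14}·(-1)^2·(+1)^5 = +1.
v=23: a=23^2·(≡16), b=23^1·(≡12) mod 23; (16|23)=+1, (12|23)=+1; (−1)^{2·1·11}·(+1)^1·(+1)^2 = +1.
v=3: a=3^5·(≡2), b=3^2·(≡1) mod 3; (2|3)=-1, (1|3)=+1; (−1)^{5·2·1}·(-1)^2·(+1)^5 = +1.
v=7: a=7^-4·(≡5), b=7^-1·(≡6) mod 7; (5|7)=-1, (6|7)=-1; (−1)^{-4·-1·3}·(-1)^-1·(-1)^-4 = -1.
v=5: a=5^13·(≡2), b=5^4·(≡4) mod 5; (2|5)=-1, (4|5)=+1; (−1)^{13·4·2}·(-1)^4·(+1)^13 = +1.
v=∞: -435 < 0 and -161 < 0  ⇒  (a,b)_∞ = -1.
Ram(-435, -161) = {7, ∞}; no ℚ_7-point on the conic.

[7, inf]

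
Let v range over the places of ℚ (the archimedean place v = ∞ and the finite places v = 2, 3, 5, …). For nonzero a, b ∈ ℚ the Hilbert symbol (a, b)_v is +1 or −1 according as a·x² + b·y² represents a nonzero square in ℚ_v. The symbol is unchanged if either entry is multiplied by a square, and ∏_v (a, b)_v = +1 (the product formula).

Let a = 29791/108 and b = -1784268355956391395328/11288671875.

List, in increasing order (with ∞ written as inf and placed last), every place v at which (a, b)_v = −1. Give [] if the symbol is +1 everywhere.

[3, 37]

Mod squares: a ≡ 93, b ≡ -2426053. Check v ∈ {∞, 2, 3, 5, 7, 13, 17, 19, 29, 31, 37}.
v=31: a=31^3·(≡29), b=31^8·(≡14) mod 31; (29|31)=-1, (14|31)=+1; (−1)^{3·8·15}·(-1)^8·(+1)^3 = +1.
v=3: a=3^-3·(≡1), b=3^-2·(≡2) mod 3; (1|3)=+1, (2|3)=-1; (−1)^{-3·-2·1}·(+1)^-2·(-1)^-3 = -1.
v=17: a=17^0·(≡4), b=17^1·(≡12) mod 17; (4|17)=+1, (12|17)=-1; (−1)^{0·1·8}·(+1)^1·(-1)^0 = +1.
v=7: a=7^0·(≡2), b=7^1·(≡3) mod 7; (2|7)=+1, (3|7)=-1; (−1)^{0·1·3}·(+1)^1·(-1)^0 = +1.
v=37: a=37^0·(≡35), b=37^1·(≡23) mod 37; (35|37)=-1, (23|37)=-1; (−1)^{0·1·18}·(-1)^1·(-1)^0 = -1.
v=13: a=13^0·(≡2), b=13^-2·(≡11) mod 13; (2|13)=-1, (11|13)=-1; (−1)^{0·-2·6}·(-1)^-2·(-1)^0 = +1.
v=29: a=29^0·(≡28), b=29^1·(≡19) mod 29; (28|29)=+1, (19|29)=-1; (−1)^{0·1·14}·(+1)^1·(-1)^0 = +1.
v=19: a=19^0·(≡16), b=19^-1·(≡8) mod 19; (16|19)=+1, (8|19)=-1; (−1)^{0·-1·9}·(+1)^-1·(-1)^0 = +1.
v=∞: 93 > 0 and -2426053 < 0  ⇒  (a,b)_∞ = +1.
v=2: v_2(a)=-2, v_2(b)=14; units ≡ 5, 3 (mod 8); ε·ε+αω+βω = 0·1+-2·1+14·1 ≡ 0  ⇒  (a,b)_2 = +1.
v=5: a=5^0·(≡2), b=5^-8·(≡3) mod 5; (2|5)=-1, (3|5)=-1; (−1)^{0·-8·2}·(-1)^-8·(-1)^0 = +1.
(93, -2426053 / ℚ) ramifies at {3, 37}: a division algebra.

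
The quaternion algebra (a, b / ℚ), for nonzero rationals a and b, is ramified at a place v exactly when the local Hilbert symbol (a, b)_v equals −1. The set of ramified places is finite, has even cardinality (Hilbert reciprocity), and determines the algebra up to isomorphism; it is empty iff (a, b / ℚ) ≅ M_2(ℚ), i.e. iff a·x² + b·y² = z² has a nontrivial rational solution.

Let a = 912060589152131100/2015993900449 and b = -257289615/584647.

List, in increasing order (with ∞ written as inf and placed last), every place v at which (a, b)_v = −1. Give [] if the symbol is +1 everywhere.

[2, 7]

(a, b) ≡ (31, -274505) mod (ℚ^×)²; places V = {2, 3, 5, 7, 11, 17, 23, 31, ∞}.
(a,b)_17: α=-10, u≡7; β=-4, v≡14 (mod 17); (7|17)=-1, (14|17)=-1; sign (−1)^0·-1^-4·-1^-10 = +1.
(a,b)_11: α=2, u≡1; β=1, v≡9 (mod 11); (1|11)=+1, (9|11)=+1; sign (−1)^0·+1^1·+1^2 = +1.
(a,b)_31: α=3, u≡8; β=1, v≡17 (mod 31); (8|31)=+1, (17|31)=-1; sign (−1)^1·+1^1·-1^3 = +1.
(a,b)_5: α=2, u≡1; β=1, v≡1 (mod 5); (1|5)=+1, (1|5)=+1; sign (−1)^0·+1^1·+1^2 = +1.
(a,b)_23: α=2, u≡12; β=1, v≡12 (mod 23); (12|23)=+1, (12|23)=+1; sign (−1)^0·+1^1·+1^2 = +1.
(a,b)_7: α=0, u≡6; β=-1, v≡3 (mod 7); (6|7)=-1, (3|7)=-1; sign (−1)^0·-1^-1·-1^0 = -1.
(a,b)_3: α=14, u≡1; β=8, v≡1 (mod 3); (1|3)=+1, (1|3)=+1; sign (−1)^0·+1^8·+1^14 = +1.
(a,b)_∞: sgn(31)=+, sgn(-274505)=−, so +1.
(a,b)_2: α=2, β=0; u≡7, v≡7 (mod 8); ε(u)ε(v)=1·1, αω(v)=2·0, βω(u)=0·0; sum ≡ 1  ⇒  -1.
|Ram(31, -274505)| = 2, even; anisotropic at {2, 7}.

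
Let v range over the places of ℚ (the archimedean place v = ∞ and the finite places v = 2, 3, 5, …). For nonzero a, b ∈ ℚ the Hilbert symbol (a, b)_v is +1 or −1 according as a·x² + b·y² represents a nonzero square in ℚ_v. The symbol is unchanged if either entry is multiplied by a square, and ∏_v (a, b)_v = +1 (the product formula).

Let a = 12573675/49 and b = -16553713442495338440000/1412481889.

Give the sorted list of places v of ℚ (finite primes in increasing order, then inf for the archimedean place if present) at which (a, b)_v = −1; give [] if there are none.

(a, b) ≡ (55883, -629) mod (ℚ^×)²; places V = {2, 3, 5, 7, 13, 17, 29, 37, 41, 47, 59, ∞}.
(a,b)_∞: sgn(55883)=+, sgn(-629)=−, so +1.
(a,b)_2: α=0, β=6; u≡3, v≡3 (mod 8); ε(u)ε(v)=1·1, αω(v)=0·1, βω(u)=6·1; sum ≡ 1  ⇒  -1.
(a,b)_3: α=2, u≡2; β=6, v≡1 (mod 3); (2|3)=-1, (1|3)=+1; sign (−1)^0·-1^6·+1^2 = +1.
(a,b)_47: α=1, u≡24; β=2, v≡19 (mod 47); (24|47)=+1, (19|47)=-1; sign (−1)^0·+1^2·-1^1 = -1.
(a,b)_37: α=0, u≡31; β=1, v≡22 (mod 37); (31|37)=-1, (22|37)=-1; sign (−1)^0·-1^1·-1^0 = -1.
(a,b)_59: α=0, u≡11; β=-2, v≡19 (mod 59); (11|59)=-1, (19|59)=+1; sign (−1)^0·-1^-2·+1^0 = +1.
(a,b)_29: α=1, u≡23; β=2, v≡25 (mod 29); (23|29)=+1, (25|29)=+1; sign (−1)^0·+1^2·+1^1 = +1.
(a,b)_17: α=0, u≡9; β=3, v≡11 (mod 17); (9|17)=+1, (11|17)=-1; sign (−1)^0·+1^3·-1^0 = +1.
(a,b)_5: α=2, u≡3; β=4, v≡4 (mod 5); (3|5)=-1, (4|5)=+1; sign (−1)^0·-1^4·+1^2 = +1.
(a,b)_7: α=-2, u≡2; β=-4, v≡1 (mod 7); (2|7)=+1, (1|7)=+1; sign (−1)^0·+1^-4·+1^-2 = +1.
(a,b)_13: α=0, u≡1; β=-2, v≡7 (mod 13); (1|13)=+1, (7|13)=-1; sign (−1)^0·+1^-2·-1^0 = +1.
(a,b)_41: α=1, u≡25; β=2, v≡28 (mod 41); (25|41)=+1, (28|41)=-1; sign (−1)^0·+1^2·-1^1 = -1.
|Ram(55883, -629)| = 4, even; anisotropic at {2, 37, 41, 47}.

[2, 37, 41, 47]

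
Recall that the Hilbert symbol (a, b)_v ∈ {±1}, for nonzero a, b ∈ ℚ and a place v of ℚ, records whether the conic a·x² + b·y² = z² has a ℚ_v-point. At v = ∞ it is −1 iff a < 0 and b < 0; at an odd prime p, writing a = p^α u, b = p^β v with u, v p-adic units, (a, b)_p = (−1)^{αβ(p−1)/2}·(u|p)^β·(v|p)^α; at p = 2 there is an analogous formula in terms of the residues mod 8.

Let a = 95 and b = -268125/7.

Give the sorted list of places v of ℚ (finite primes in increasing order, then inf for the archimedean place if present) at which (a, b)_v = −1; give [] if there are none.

[3, 5, 11, 19]

(a, b) ≡ (95, -3003) mod (ℚ^×)²; places V = {2, 3, 5, 7, 11, 13, 19, ∞}.
(a,b)_7: α=0, u≡4; β=-1, v≡3 (mod 7); (4|7)=+1, (3|7)=-1; sign (−1)^0·+1^-1·-1^0 = +1.
(a,b)_13: α=0, u≡4; β=1, v≡12 (mod 13); (4|13)=+1, (12|13)=+1; sign (−1)^0·+1^1·+1^0 = +1.
(a,b)_∞: sgn(95)=+, sgn(-3003)=−, so +1.
(a,b)_2: α=0, β=0; u≡7, v≡5 (mod 8); ε(u)ε(v)=1·0, αω(v)=0·1, βω(u)=0·0; sum ≡ 0  ⇒  +1.
(a,b)_19: α=1, u≡5; β=0, v≡14 (mod 19); (5|19)=+1, (14|19)=-1; sign (−1)^0·+1^0·-1^1 = -1.
(a,b)_3: α=0, u≡2; β=1, v≡1 (mod 3); (2|3)=-1, (1|3)=+1; sign (−1)^0·-1^1·+1^0 = -1.
(a,b)_11: α=0, u≡7; β=1, v≡8 (mod 11); (7|11)=-1, (8|11)=-1; sign (−1)^0·-1^1·-1^0 = -1.
(a,b)_5: α=1, u≡4; β=4, v≡3 (mod 5); (4|5)=+1, (3|5)=-1; sign (−1)^0·+1^4·-1^1 = -1.
Ram(95, -3003) = {3, 5, 11, 19}; no ℚ_3-point on the conic.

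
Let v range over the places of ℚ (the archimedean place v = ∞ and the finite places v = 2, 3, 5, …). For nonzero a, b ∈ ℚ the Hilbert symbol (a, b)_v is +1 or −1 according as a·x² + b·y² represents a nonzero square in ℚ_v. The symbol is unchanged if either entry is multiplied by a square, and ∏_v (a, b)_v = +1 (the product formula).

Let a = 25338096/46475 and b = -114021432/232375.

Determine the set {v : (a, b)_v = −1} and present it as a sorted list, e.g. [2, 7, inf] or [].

[2, 7, 11, 19]

(a, b) ≡ (4389, -43890) mod (ℚ^×)²; places V = {2, 3, 5, 7, 11, 13, 19, ∞}.
(a,b)_2: α=4, β=3; u≡5, v≡7 (mod 8); ε(u)ε(v)=0·1, αω(v)=4·0, βω(u)=3·1; sum ≡ 1  ⇒  -1.
(a,b)_5: α=-2, u≡4; β=-3, v≡2 (mod 5); (4|5)=+1, (2|5)=-1; sign (−1)^0·+1^-3·-1^-2 = +1.
(a,b)_7: α=3, u≡4; β=3, v≡2 (mod 7); (4|7)=+1, (2|7)=+1; sign (−1)^1·+1^3·+1^3 = -1.
(a,b)_∞: sgn(4389)=+, sgn(-43890)=−, so +1.
(a,b)_19: α=1, u≡12; β=1, v≡12 (mod 19); (12|19)=-1, (12|19)=-1; sign (−1)^1·-1^1·-1^1 = -1.
(a,b)_3: α=5, u≡2; β=7, v≡1 (mod 3); (2|3)=-1, (1|3)=+1; sign (−1)^1·-1^7·+1^5 = +1.
(a,b)_13: α=-2, u≡2; β=-2, v≡6 (mod 13); (2|13)=-1, (6|13)=-1; sign (−1)^0·-1^-2·-1^-2 = +1.
(a,b)_11: α=-1, u≡3; β=-1, v≡5 (mod 11); (3|11)=+1, (5|11)=+1; sign (−1)^1·+1^-1·+1^-1 = -1.
Ram(4389, -43890) = {2, 7, 11, 19}; no ℚ_2-point on the conic.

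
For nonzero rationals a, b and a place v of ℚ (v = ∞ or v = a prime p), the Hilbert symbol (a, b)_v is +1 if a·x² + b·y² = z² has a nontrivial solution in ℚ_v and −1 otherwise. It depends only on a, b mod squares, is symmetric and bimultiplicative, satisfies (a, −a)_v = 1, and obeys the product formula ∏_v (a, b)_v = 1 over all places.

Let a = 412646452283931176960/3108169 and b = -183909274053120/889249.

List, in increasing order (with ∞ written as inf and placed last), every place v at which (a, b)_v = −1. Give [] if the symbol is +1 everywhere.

[3, 5, 11, 17, 19, 29]

(a, b) ≡ (46835, -5636730) mod (ℚ^×)²; places V = {2, 3, 5, 7, 11, 17, 19, 23, 29, 31, 41, 43, ∞}.
(a,b)_2: α=12, β=9; u≡3, v≡3 (mod 8); ε(u)ε(v)=1·1, αω(v)=12·1, βω(u)=9·1; sum ≡ 0  ⇒  +1.
(a,b)_29: α=1, u≡7; β=1, v≡10 (mod 29); (7|29)=+1, (10|29)=-1; sign (−1)^0·+1^1·-1^1 = -1.
(a,b)_3: α=0, u≡2; β=3, v≡2 (mod 3); (2|3)=-1, (2|3)=-1; sign (−1)^0·-1^3·-1^0 = -1.
(a,b)_5: α=1, u≡3; β=1, v≡4 (mod 5); (3|5)=-1, (4|5)=+1; sign (−1)^0·-1^1·+1^1 = -1.
(a,b)_43: α=-2, u≡26; β=0, v≡36 (mod 43); (26|43)=-1, (36|43)=+1; sign (−1)^0·-1^0·+1^-2 = +1.
(a,b)_31: α=2, u≡9; β=1, v≡20 (mod 31); (9|31)=+1, (20|31)=+1; sign (−1)^0·+1^1·+1^2 = +1.
(a,b)_41: α=-2, u≡26; β=-2, v≡1 (mod 41); (26|41)=-1, (1|41)=+1; sign (−1)^0·-1^-2·+1^-2 = +1.
(a,b)_19: α=1, u≡18; β=1, v≡15 (mod 19); (18|19)=-1, (15|19)=-1; sign (−1)^1·-1^1·-1^1 = -1.
(a,b)_11: α=4, u≡6; β=1, v≡5 (mod 11); (6|11)=-1, (5|11)=+1; sign (−1)^0·-1^1·+1^4 = -1.
(a,b)_∞: sgn(46835)=+, sgn(-5636730)=−, so +1.
(a,b)_23: α=2, u≡20; β=-2, v≡1 (mod 23); (20|23)=-1, (1|23)=+1; sign (−1)^0·-1^-2·+1^2 = +1.
(a,b)_17: α=3, u≡8; β=2, v≡7 (mod 17); (8|17)=+1, (7|17)=-1; sign (−1)^0·+1^2·-1^3 = -1.
(a,b)_7: α=0, u≡5; β=2, v≡3 (mod 7); (5|7)=-1, (3|7)=-1; sign (−1)^0·-1^2·-1^0 = +1.
(46835, -5636730 / ℚ) ramifies at {3, 5, 11, 17, 19, 29}: a division algebra.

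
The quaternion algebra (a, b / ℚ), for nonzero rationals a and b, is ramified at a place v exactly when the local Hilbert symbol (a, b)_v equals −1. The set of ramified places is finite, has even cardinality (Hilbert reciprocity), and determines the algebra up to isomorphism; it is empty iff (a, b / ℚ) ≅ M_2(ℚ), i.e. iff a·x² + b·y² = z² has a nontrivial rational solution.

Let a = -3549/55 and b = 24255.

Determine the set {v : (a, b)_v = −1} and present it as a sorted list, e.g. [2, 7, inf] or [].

[7, 11]

(a, b) ≡ (-1155, 55) mod (ℚ^×)²; places V = {2, 3, 5, 7, 11, 13, ∞}.
(a,b)_3: α=1, u≡2; β=2, v≡1 (mod 3); (2|3)=-1, (1|3)=+1; sign (−1)^0·-1^2·+1^1 = +1.
(a,b)_2: α=0, β=0; u≡5, v≡7 (mod 8); ε(u)ε(v)=0·1, αω(v)=0·0, βω(u)=0·1; sum ≡ 0  ⇒  +1.
(a,b)_7: α=1, u≡3; β=2, v≡5 (mod 7); (3|7)=-1, (5|7)=-1; sign (−1)^0·-1^2·-1^1 = -1.
(a,b)_5: α=-1, u≡1; β=1, v≡1 (mod 5); (1|5)=+1, (1|5)=+1; sign (−1)^0·+1^1·+1^-1 = +1.
(a,b)_∞: sgn(-1155)=−, sgn(55)=+, so +1.
(a,b)_11: α=-1, u≡3; β=1, v≡5 (mod 11); (3|11)=+1, (5|11)=+1; sign (−1)^1·+1^1·+1^-1 = -1.
(a,b)_13: α=2, u≡6; β=0, v≡10 (mod 13); (6|13)=-1, (10|13)=+1; sign (−1)^0·-1^0·+1^2 = +1.
Ram(-1155, 55) = {7, 11}; no ℚ_7-point on the conic.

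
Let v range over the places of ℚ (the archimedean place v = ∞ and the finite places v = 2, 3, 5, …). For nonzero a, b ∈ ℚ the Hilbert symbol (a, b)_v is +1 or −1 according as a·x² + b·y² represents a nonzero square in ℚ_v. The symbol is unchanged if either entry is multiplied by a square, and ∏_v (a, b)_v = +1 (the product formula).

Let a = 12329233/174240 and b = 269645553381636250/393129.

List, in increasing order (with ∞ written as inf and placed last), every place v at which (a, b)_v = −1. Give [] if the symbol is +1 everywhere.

Mod squares: a ≡ 6970, b ≡ 58. Check v ∈ {∞, 2, 3, 5, 7, 11, 13, 17, 19, 29, 41, 43}.
v=5: a=5^-1·(≡1), b=5^4·(≡2) mod 5; (1|5)=+1, (2|5)=-1; (−1)^{-1·4·2}·(+1)^4·(-1)^-1 = -1.
v=7: a=7^2·(≡3), b=7^2·(≡4) mod 7; (3|7)=-1, (4|7)=+1; (−1)^{2·2·3}·(-1)^2·(+1)^2 = +1.
v=19: a=19^2·(≡1), b=19^-2·(≡7) mod 19; (1|19)=+1, (7|19)=+1; (−1)^{2·-2·9}·(+1)^-2·(+1)^2 = +1.
v=29: a=29^0·(≡18), b=29^1·(≡14) mod 29; (18|29)=-1, (14|29)=-1; (−1)^{0·1·14}·(-1)^1·(-1)^0 = -1.
v=2: v_2(a)=-5, v_2(b)=1; units ≡ 5, 5 (mod 8); ε·ε+αω+βω = 0·0+-5·1+1·1 ≡ 0  ⇒  (a,b)_2 = +1.
v=11: a=11^-2·(≡7), b=11^-2·(≡4) mod 11; (7|11)=-1, (4|11)=+1; (−1)^{-2·-2·5}·(-1)^-2·(+1)^-2 = +1.
v=17: a=17^1·(≡9), b=17^2·(≡7) mod 17; (9|17)=+1, (7|17)=-1; (−1)^{1·2·8}·(+1)^2·(-1)^1 = -1.
v=41: a=41^1·(≡35), b=41^2·(≡27) mod 41; (35|41)=-1, (27|41)=-1; (−1)^{1·2·20}·(-1)^2·(-1)^1 = -1.
v=13: a=13^0·(≡7), b=13^2·(≡6) mod 13; (7|13)=-1, (6|13)=-1; (−1)^{0·2·6}·(-1)^2·(-1)^0 = +1.
v=3: a=3^-2·(≡1), b=3^-2·(≡1) mod 3; (1|3)=+1, (1|3)=+1; (−1)^{-2·-2·1}·(+1)^-2·(+1)^-2 = +1.
v=43: a=43^0·(≡36), b=43^2·(≡17) mod 43; (36|43)=+1, (17|43)=+1; (−1)^{0·2·21}·(+1)^2·(+1)^0 = +1.
v=∞: 6970 > 0 and 58 > 0  ⇒  (a,b)_∞ = +1.
Ram(6970, 58) = {5, 17, 29, 41}; no ℚ_5-point on the conic.

[5, 17, 29, 41]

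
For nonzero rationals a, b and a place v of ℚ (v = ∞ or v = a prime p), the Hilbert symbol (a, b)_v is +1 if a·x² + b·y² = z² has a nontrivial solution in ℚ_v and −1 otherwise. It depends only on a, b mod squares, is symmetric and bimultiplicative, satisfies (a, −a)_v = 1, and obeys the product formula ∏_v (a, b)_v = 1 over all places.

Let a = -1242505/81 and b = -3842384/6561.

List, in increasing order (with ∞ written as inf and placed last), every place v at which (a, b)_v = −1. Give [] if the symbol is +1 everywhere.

Mod squares: a ≡ -1242505, b ≡ -29. Check v ∈ {∞, 2, 3, 5, 7, 11, 13, 19, 29, 41}.
v=2: v_2(a)=0, v_2(b)=4; units ≡ 7, 3 (mod 8); ε·ε+αω+βω = 1·1+0·1+4·0 ≡ 1  ⇒  (a,b)_2 = -1.
v=5: a=5^1·(≡4), b=5^0·(≡1) mod 5; (4|5)=+1, (1|5)=+1; (−1)^{1·0·2}·(+1)^0·(+1)^1 = +1.
v=19: a=19^1·(≡12), b=19^0·(≡4) mod 19; (12|19)=-1, (4|19)=+1; (−1)^{1·0·9}·(-1)^0·(+1)^1 = +1.
v=7: a=7^0·(≡4), b=7^2·(≡6) mod 7; (4|7)=+1, (6|7)=-1; (−1)^{0·2·3}·(+1)^2·(-1)^0 = +1.
v=13: a=13^0·(≡3), b=13^2·(≡3) mod 13; (3|13)=+1, (3|13)=+1; (−1)^{0·2·6}·(+1)^2·(+1)^0 = +1.
v=29: a=29^1·(≡2), b=29^1·(≡9) mod 29; (2|29)=-1, (9|29)=+1; (−1)^{1·1·14}·(-1)^1·(+1)^1 = -1.
v=∞: -1242505 < 0 and -29 < 0  ⇒  (a,b)_∞ = -1.
v=3: a=3^-4·(≡2), b=3^-8·(≡1) mod 3; (2|3)=-1, (1|3)=+1; (−1)^{-4·-8·1}·(-1)^-8·(+1)^-4 = +1.
v=11: a=11^1·(≡1), b=11^0·(≡3) mod 11; (1|11)=+1, (3|11)=+1; (−1)^{1·0·5}·(+1)^0·(+1)^1 = +1.
v=41: a=41^1·(≡6), b=41^0·(≡13) mod 41; (6|41)=-1, (13|41)=-1; (−1)^{1·0·20}·(-1)^0·(-1)^1 = -1.
|Ram(-1242505, -29)| = 4, even; anisotropic at {2, 29, 41, ∞}.

[2, 29, 41, inf]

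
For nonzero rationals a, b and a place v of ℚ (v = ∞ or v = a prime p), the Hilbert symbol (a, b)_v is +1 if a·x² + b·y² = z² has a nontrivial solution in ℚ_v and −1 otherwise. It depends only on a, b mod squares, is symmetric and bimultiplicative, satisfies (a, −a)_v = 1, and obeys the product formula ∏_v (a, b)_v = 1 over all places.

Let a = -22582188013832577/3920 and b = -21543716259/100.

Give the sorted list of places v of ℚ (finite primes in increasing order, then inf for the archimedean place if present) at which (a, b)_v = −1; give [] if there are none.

(a, b) ≡ (-102765, -51) mod (ℚ^×)²; places V = {2, 3, 5, 7, 13, 17, 31, ∞}.
(a,b)_∞: sgn(-102765)=−, sgn(-51)=−, so -1.
(a,b)_5: α=-1, u≡2; β=-2, v≡4 (mod 5); (2|5)=-1, (4|5)=+1; sign (−1)^0·-1^-2·+1^-1 = +1.
(a,b)_17: α=5, u≡3; β=3, v≡6 (mod 17); (3|17)=-1, (6|17)=-1; sign (−1)^0·-1^3·-1^5 = +1.
(a,b)_13: α=3, u≡3; β=2, v≡10 (mod 13); (3|13)=+1, (10|13)=+1; sign (−1)^0·+1^2·+1^3 = +1.
(a,b)_3: α=5, u≡2; β=3, v≡1 (mod 3); (2|3)=-1, (1|3)=+1; sign (−1)^1·-1^3·+1^5 = +1.
(a,b)_31: α=3, u≡16; β=2, v≡27 (mod 31); (16|31)=+1, (27|31)=-1; sign (−1)^0·+1^2·-1^3 = -1.
(a,b)_2: α=-4, β=-2; u≡3, v≡5 (mod 8); ε(u)ε(v)=1·0, αω(v)=-4·1, βω(u)=-2·1; sum ≡ 0  ⇒  +1.
(a,b)_7: α=-2, u≡1; β=0, v≡6 (mod 7); (1|7)=+1, (6|7)=-1; sign (−1)^0·+1^0·-1^-2 = +1.
(-102765, -51 / ℚ) ramifies at {31, ∞}: a division algebra.

[31, inf]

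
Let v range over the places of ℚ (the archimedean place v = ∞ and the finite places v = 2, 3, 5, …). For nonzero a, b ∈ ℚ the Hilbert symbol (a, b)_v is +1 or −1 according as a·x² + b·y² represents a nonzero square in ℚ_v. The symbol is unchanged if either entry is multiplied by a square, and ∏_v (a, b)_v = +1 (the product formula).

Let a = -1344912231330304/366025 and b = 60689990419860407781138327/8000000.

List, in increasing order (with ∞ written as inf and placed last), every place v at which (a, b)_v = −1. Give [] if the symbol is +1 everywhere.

[2, 3, 23, 31]

Mod squares: a ≡ -1426, b ≡ 28014. Check v ∈ {∞, 2, 3, 5, 7, 11, 13, 23, 29, 31}.
v=3: a=3^0·(≡2), b=3^5·(≡2) mod 3; (2|3)=-1, (2|3)=-1; (−1)^{0·5·1}·(-1)^5·(-1)^0 = -1.
v=23: a=23^3·(≡22), b=23^5·(≡14) mod 23; (22|23)=-1, (14|23)=-1; (−1)^{3·5·11}·(-1)^5·(-1)^3 = -1.
v=11: a=11^-4·(≡4), b=11^0·(≡7) mod 11; (4|11)=+1, (7|11)=-1; (−1)^{-4·0·5}·(+1)^0·(-1)^-4 = +1.
v=5: a=5^-2·(≡1), b=5^-6·(≡1) mod 5; (1|5)=+1, (1|5)=+1; (−1)^{-2·-6·2}·(+1)^-6·(+1)^-2 = +1.
v=13: a=13^2·(≡4), b=13^6·(≡10) mod 13; (4|13)=+1, (10|13)=+1; (−1)^{2·6·6}·(+1)^6·(+1)^2 = +1.
v=2: v_2(a)=9, v_2(b)=-9; units ≡ 7, 7 (mod 8); ε·ε+αω+βω = 1·1+9·0+-9·0 ≡ 1  ⇒  (a,b)_2 = -1.
v=31: a=31^1·(≡16), b=31^2·(≡13) mod 31; (16|31)=+1, (13|31)=-1; (−1)^{1·2·15}·(+1)^2·(-1)^1 = -1.
v=7: a=7^2·(≡2), b=7^3·(≡5) mod 7; (2|7)=+1, (5|7)=-1; (−1)^{2·3·3}·(+1)^3·(-1)^2 = +1.
v=∞: -1426 < 0 and 28014 > 0  ⇒  (a,b)_∞ = +1.
v=29: a=29^2·(≡1), b=29^3·(≡13) mod 29; (1|29)=+1, (13|29)=+1; (−1)^{2·3·14}·(+1)^3·(+1)^2 = +1.
(-1426, 28014 / ℚ) ramifies at {2, 3, 23, 31}: a division algebra.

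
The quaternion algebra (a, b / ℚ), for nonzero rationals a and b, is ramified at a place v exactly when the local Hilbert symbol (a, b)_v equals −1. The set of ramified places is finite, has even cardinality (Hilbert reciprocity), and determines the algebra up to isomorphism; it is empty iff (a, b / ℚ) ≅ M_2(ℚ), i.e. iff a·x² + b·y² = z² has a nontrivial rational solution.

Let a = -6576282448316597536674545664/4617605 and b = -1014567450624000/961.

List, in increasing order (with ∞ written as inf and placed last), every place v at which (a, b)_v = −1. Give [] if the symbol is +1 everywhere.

[2, 5, 13, inf]

Mod squares: a ≡ -15470, b ≡ -115. Check v ∈ {∞, 2, 3, 5, 7, 13, 17, 19, 23, 31}.
v=19: a=19^2·(≡15), b=19^0·(≡8) mod 19; (15|19)=-1, (8|19)=-1; (−1)^{2·0·9}·(-1)^0·(-1)^2 = +1.
v=23: a=23^2·(≡16), b=23^1·(≡9) mod 23; (16|23)=+1, (9|23)=+1; (−1)^{2·1·11}·(+1)^1·(+1)^2 = +1.
v=3: a=3^8·(≡1), b=3^2·(≡2) mod 3; (1|3)=+1, (2|3)=-1; (−1)^{8·2·1}·(+1)^2·(-1)^8 = +1.
v=∞: -15470 < 0 and -115 < 0  ⇒  (a,b)_∞ = -1.
v=31: a=31^-4·(≡23), b=31^-2·(≡14) mod 31; (23|31)=-1, (14|31)=+1; (−1)^{-4·-2·15}·(-1)^-2·(+1)^-4 = +1.
v=17: a=17^3·(≡16), b=17^2·(≡16) mod 17; (16|17)=+1, (16|17)=+1; (−1)^{3·2·8}·(+1)^2·(+1)^3 = +1.
v=7: a=7^3·(≡2), b=7^2·(≡2) mod 7; (2|7)=+1, (2|7)=+1; (−1)^{3·2·3}·(+1)^2·(+1)^3 = +1.
v=5: a=5^-1·(≡1), b=5^3·(≡3) mod 5; (1|5)=+1, (3|5)=-1; (−1)^{-1·3·2}·(+1)^3·(-1)^-1 = -1.
v=13: a=13^5·(≡2), b=13^2·(≡2) mod 13; (2|13)=-1, (2|13)=-1; (−1)^{5·2·6}·(-1)^2·(-1)^5 = -1.
v=2: v_2(a)=23, v_2(b)=14; units ≡ 1, 5 (mod 8); ε·ε+αω+βω = 0·0+23·1+14·0 ≡ 1  ⇒  (a,b)_2 = -1.
(-15470, -115 / ℚ) ramifies at {2, 5, 13, ∞}: a division algebra.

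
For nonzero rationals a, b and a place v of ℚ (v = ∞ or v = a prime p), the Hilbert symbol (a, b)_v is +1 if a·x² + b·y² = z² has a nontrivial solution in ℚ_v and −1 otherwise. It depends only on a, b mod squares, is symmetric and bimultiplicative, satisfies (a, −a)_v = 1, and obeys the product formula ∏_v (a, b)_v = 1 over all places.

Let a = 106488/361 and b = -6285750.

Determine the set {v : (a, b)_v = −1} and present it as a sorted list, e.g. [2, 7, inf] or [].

(a, b) ≡ (2958, -870) mod (ℚ^×)²; places V = {2, 3, 5, 17, 19, 29, ∞}.
(a,b)_3: α=3, u≡2; β=1, v≡1 (mod 3); (2|3)=-1, (1|3)=+1; sign (−1)^1·-1^1·+1^3 = +1.
(a,b)_∞: sgn(2958)=+, sgn(-870)=−, so +1.
(a,b)_2: α=3, β=1; u≡7, v≡5 (mod 8); ε(u)ε(v)=1·0, αω(v)=3·1, βω(u)=1·0; sum ≡ 1  ⇒  -1.
(a,b)_19: α=-2, u≡12; β=0, v≡1 (mod 19); (12|19)=-1, (1|19)=+1; sign (−1)^0·-1^0·+1^-2 = +1.
(a,b)_5: α=0, u≡3; β=3, v≡4 (mod 5); (3|5)=-1, (4|5)=+1; sign (−1)^0·-1^3·+1^0 = -1.
(a,b)_29: α=1, u≡17; β=1, v≡25 (mod 29); (17|29)=-1, (25|29)=+1; sign (−1)^0·-1^1·+1^1 = -1.
(a,b)_17: α=1, u≡2; β=2, v≡10 (mod 17); (2|17)=+1, (10|17)=-1; sign (−1)^0·+1^2·-1^1 = -1.
|Ram(2958, -870)| = 4, even; anisotropic at {2, 5, 17, 29}.

[2, 5, 17, 29]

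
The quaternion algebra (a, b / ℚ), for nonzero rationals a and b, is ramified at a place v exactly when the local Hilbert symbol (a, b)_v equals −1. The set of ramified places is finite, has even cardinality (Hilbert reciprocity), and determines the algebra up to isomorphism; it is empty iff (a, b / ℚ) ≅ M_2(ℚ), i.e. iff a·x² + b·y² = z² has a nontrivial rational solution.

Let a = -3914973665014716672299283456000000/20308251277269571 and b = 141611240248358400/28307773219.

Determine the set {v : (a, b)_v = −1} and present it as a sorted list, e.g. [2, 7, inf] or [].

Mod squares: a ≡ -1311, b ≡ 54834. Check v ∈ {∞, 2, 3, 5, 7, 11, 13, 19, 23, 29, 37, 47}.
v=19: a=19^-1·(≡16), b=19^-1·(≡6) mod 19; (16|19)=+1, (6|19)=+1; (−1)^{-1·-1·9}·(+1)^-1·(+1)^-1 = -1.
v=3: a=3^19·(≡1), b=3^9·(≡2) mod 3; (1|3)=+1, (2|3)=-1; (−1)^{19·9·1}·(+1)^9·(-1)^19 = +1.
v=5: a=5^6·(≡1), b=5^2·(≡4) mod 5; (1|5)=+1, (4|5)=+1; (−1)^{6·2·2}·(+1)^2·(+1)^6 = +1.
v=11: a=11^-10·(≡3), b=11^-6·(≡2) mod 11; (3|11)=+1, (2|11)=-1; (−1)^{-10·-6·5}·(+1)^-6·(-1)^-10 = +1.
v=23: a=23^5·(≡2), b=23^2·(≡8) mod 23; (2|23)=+1, (8|23)=+1; (−1)^{5·2·11}·(+1)^2·(+1)^5 = +1.
v=2: v_2(a)=16, v_2(b)=9; units ≡ 1, 1 (mod 8); ε·ε+αω+βω = 0·0+16·0+9·0 ≡ 0  ⇒  (a,b)_2 = +1.
v=7: a=7^-2·(≡6), b=7^0·(≡6) mod 7; (6|7)=-1, (6|7)=-1; (−1)^{-2·0·3}·(-1)^0·(-1)^-2 = +1.
v=29: a=29^-2·(≡22), b=29^-2·(≡5) mod 29; (22|29)=+1, (5|29)=+1; (−1)^{-2·-2·14}·(+1)^-2·(+1)^-2 = +1.
v=47: a=47^2·(≡33), b=47^2·(≡3) mod 47; (33|47)=-1, (3|47)=+1; (−1)^{2·2·23}·(-1)^2·(+1)^2 = +1.
v=∞: -1311 < 0 and 54834 > 0  ⇒  (a,b)_∞ = +1.
v=13: a=13^2·(≡5), b=13^1·(≡6) mod 13; (5|13)=-1, (6|13)=-1; (−1)^{2·1·6}·(-1)^1·(-1)^2 = -1.
v=37: a=37^2·(≡25), b=37^1·(≡15) mod 37; (25|37)=+1, (15|37)=-1; (−1)^{2·1·18}·(+1)^1·(-1)^2 = +1.
|Ram(-1311, 54834)| = 2, even; anisotropic at {13, 19}.

[13, 19]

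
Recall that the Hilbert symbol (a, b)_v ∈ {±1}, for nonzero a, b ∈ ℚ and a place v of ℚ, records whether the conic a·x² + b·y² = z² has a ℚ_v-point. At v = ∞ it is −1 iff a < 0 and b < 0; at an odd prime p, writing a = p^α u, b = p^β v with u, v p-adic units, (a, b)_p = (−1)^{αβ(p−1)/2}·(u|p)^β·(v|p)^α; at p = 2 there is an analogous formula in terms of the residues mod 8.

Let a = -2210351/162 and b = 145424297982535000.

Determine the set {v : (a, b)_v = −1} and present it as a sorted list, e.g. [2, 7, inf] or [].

Mod squares: a ≡ -26158, b ≡ 340054. Check v ∈ {∞, 2, 3, 5, 11, 13, 29, 41}.
v=41: a=41^1·(≡39), b=41^3·(≡12) mod 41; (39|41)=+1, (12|41)=-1; (−1)^{1·3·20}·(+1)^3·(-1)^1 = -1.
v=∞: -26158 < 0 and 340054 > 0  ⇒  (a,b)_∞ = +1.
v=13: a=13^2·(≡2), b=13^1·(≡8) mod 13; (2|13)=-1, (8|13)=-1; (−1)^{2·1·6}·(-1)^1·(-1)^2 = -1.
v=5: a=5^0·(≡2), b=5^4·(≡1) mod 5; (2|5)=-1, (1|5)=+1; (−1)^{0·4·2}·(-1)^4·(+1)^0 = +1.
v=11: a=11^1·(≡5), b=11^3·(≡1) mod 11; (5|11)=+1, (1|11)=+1; (−1)^{1·3·5}·(+1)^3·(+1)^1 = -1.
v=29: a=29^1·(≡3), b=29^3·(≡19) mod 29; (3|29)=-1, (19|29)=-1; (−1)^{1·3·14}·(-1)^3·(-1)^1 = +1.
v=2: v_2(a)=-1, v_2(b)=3; units ≡ 1, 3 (mod 8); ε·ε+αω+βω = 0·1+-1·1+3·0 ≡ 1  ⇒  (a,b)_2 = -1.
v=3: a=3^-4·(≡2), b=3^0·(≡1) mod 3; (2|3)=-1, (1|3)=+1; (−1)^{-4·0·1}·(-1)^0·(+1)^-4 = +1.
|Ram(-26158, 340054)| = 4, even; anisotropic at {2, 11, 13, 41}.

[2, 11, 13, 41]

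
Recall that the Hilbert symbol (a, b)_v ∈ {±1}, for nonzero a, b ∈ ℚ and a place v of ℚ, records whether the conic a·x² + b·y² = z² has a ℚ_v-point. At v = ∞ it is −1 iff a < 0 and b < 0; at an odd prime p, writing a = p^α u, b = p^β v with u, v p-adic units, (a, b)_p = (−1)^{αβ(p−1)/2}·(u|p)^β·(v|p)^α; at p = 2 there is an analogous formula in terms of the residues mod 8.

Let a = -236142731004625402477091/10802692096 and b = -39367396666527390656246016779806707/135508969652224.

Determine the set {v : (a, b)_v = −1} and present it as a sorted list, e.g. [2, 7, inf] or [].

[23, inf]

Mod squares: a ≡ -299, b ≡ -627. Check v ∈ {∞, 2, 3, 7, 11, 13, 17, 19, 23, 29, 41}.
v=29: a=29^-2·(≡4), b=29^-2·(≡21) mod 29; (4|29)=+1, (21|29)=-1; (−1)^{-2·-2·14}·(+1)^-2·(-1)^-2 = +1.
v=7: a=7^-2·(≡2), b=7^-4·(≡5) mod 7; (2|7)=+1, (5|7)=-1; (−1)^{-2·-4·3}·(+1)^-4·(-1)^-2 = +1.
v=11: a=11^2·(≡5), b=11^3·(≡1) mod 11; (5|11)=+1, (1|11)=+1; (−1)^{2·3·5}·(+1)^3·(+1)^2 = +1.
v=23: a=23^5·(≡17), b=23^8·(≡11) mod 23; (17|23)=-1, (11|23)=-1; (−1)^{5·8·11}·(-1)^8·(-1)^5 = -1.
v=3: a=3^0·(≡1), b=3^1·(≡1) mod 3; (1|3)=+1, (1|3)=+1; (−1)^{0·1·1}·(+1)^1·(+1)^0 = +1.
v=2: v_2(a)=-18, v_2(b)=-26; units ≡ 5, 5 (mod 8); ε·ε+αω+βω = 0·0+-18·1+-26·1 ≡ 0  ⇒  (a,b)_2 = +1.
v=13: a=13^5·(≡12), b=13^6·(≡1) mod 13; (12|13)=+1, (1|13)=+1; (−1)^{5·6·6}·(+1)^6·(+1)^5 = +1.
v=41: a=41^4·(≡12), b=41^6·(≡12) mod 41; (12|41)=-1, (12|41)=-1; (−1)^{4·6·20}·(-1)^6·(-1)^4 = +1.
v=17: a=17^2·(≡5), b=17^2·(≡4) mod 17; (5|17)=-1, (4|17)=+1; (−1)^{2·2·8}·(-1)^2·(+1)^2 = +1.
v=19: a=19^0·(≡16), b=19^1·(≡17) mod 19; (16|19)=+1, (17|19)=+1; (−1)^{0·1·9}·(+1)^1·(+1)^0 = +1.
v=∞: -299 < 0 and -627 < 0  ⇒  (a,b)_∞ = -1.
(-299, -627 / ℚ) ramifies at {23, ∞}: a division algebra.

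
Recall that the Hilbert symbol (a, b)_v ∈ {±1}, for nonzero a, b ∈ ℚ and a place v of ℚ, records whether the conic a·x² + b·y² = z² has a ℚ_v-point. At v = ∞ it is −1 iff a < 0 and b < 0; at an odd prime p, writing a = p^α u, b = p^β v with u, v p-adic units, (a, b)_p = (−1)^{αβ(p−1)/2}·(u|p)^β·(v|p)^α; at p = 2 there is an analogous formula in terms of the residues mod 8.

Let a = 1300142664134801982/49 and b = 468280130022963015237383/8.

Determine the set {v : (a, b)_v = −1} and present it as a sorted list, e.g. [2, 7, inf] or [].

[2, 17, 31, 43]

Mod squares: a ≡ 62, b ≡ 30229774. Check v ∈ {∞, 2, 3, 7, 11, 17, 19, 23, 29, 31, 43}.
v=∞: 62 > 0 and 30229774 > 0  ⇒  (a,b)_∞ = +1.
v=3: a=3^6·(≡2), b=3^0·(≡1) mod 3; (2|3)=-1, (1|3)=+1; (−1)^{6·0·1}·(-1)^0·(+1)^6 = +1.
v=2: v_2(a)=1, v_2(b)=-3; units ≡ 7, 7 (mod 8); ε·ε+αω+βω = 1·1+1·0+-3·0 ≡ 1  ⇒  (a,b)_2 = -1.
v=11: a=11^2·(≡8), b=11^0·(≡3) mod 11; (8|11)=-1, (3|11)=+1; (−1)^{2·0·5}·(-1)^0·(+1)^2 = +1.
v=17: a=17^2·(≡3), b=17^3·(≡3) mod 17; (3|17)=-1, (3|17)=-1; (−1)^{2·3·8}·(-1)^3·(-1)^2 = -1.
v=31: a=31^1·(≡2), b=31^1·(≡25) mod 31; (2|31)=+1, (25|31)=+1; (−1)^{1·1·15}·(+1)^1·(+1)^1 = -1.
v=23: a=23^2·(≡18), b=23^3·(≡6) mod 23; (18|23)=+1, (6|23)=+1; (−1)^{2·3·11}·(+1)^3·(+1)^2 = +1.
v=19: a=19^0·(≡5), b=19^4·(≡8) mod 19; (5|19)=+1, (8|19)=-1; (−1)^{0·4·9}·(+1)^4·(-1)^0 = +1.
v=43: a=43^2·(≡20), b=43^3·(≡14) mod 43; (20|43)=-1, (14|43)=+1; (−1)^{2·3·21}·(-1)^3·(+1)^2 = -1.
v=7: a=7^-2·(≡5), b=7^0·(≡1) mod 7; (5|7)=-1, (1|7)=+1; (−1)^{-2·0·3}·(-1)^0·(+1)^-2 = +1.
v=29: a=29^2·(≡22), b=29^3·(≡1) mod 29; (22|29)=+1, (1|29)=+1; (−1)^{2·3·14}·(+1)^3·(+1)^2 = +1.
(62, 30229774 / ℚ) ramifies at {2, 17, 31, 43}: a division algebra.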